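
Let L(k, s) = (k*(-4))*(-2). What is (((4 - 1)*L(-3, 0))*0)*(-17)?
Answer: 0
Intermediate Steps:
L(k, s) = 8*k (L(k, s) = -4*k*(-2) = 8*k)
(((4 - 1)*L(-3, 0))*0)*(-17) = (((4 - 1)*(8*(-3)))*0)*(-17) = ((3*(-24))*0)*(-17) = -72*0*(-17) = 0*(-17) = 0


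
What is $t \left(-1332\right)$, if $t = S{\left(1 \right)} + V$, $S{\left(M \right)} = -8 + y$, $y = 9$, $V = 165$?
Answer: $-221112$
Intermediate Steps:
$S{\left(M \right)} = 1$ ($S{\left(M \right)} = -8 + 9 = 1$)
$t = 166$ ($t = 1 + 165 = 166$)
$t \left(-1332\right) = 166 \left(-1332\right) = -221112$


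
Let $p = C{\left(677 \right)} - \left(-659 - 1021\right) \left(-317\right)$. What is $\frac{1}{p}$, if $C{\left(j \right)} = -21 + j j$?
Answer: $- \frac{1}{74252} \approx -1.3468 \cdot 10^{-5}$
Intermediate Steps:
$C{\left(j \right)} = -21 + j^{2}$
$p = -74252$ ($p = \left(-21 + 677^{2}\right) - \left(-659 - 1021\right) \left(-317\right) = \left(-21 + 458329\right) - \left(-1680\right) \left(-317\right) = 458308 - 532560 = -74252$)
$\frac{1}{p} = \frac{1}{-74252} = - \frac{1}{74252}$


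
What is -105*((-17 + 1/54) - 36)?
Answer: 100135/18 ≈ 5563.1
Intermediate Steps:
-105*((-17 + 1/54) - 36) = -105*(-917/54 - 36) = -105*(-2861/54) = 100135/18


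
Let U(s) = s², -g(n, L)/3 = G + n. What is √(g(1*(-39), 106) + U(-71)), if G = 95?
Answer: √4873 ≈ 69.807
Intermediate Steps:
g(n, L) = -285 - 3*n (g(n, L) = -3*(95 + n) = -285 - 3*n)
√(g(1*(-39), 106) + U(-71)) = √((-285 - 3*(-39)) + (-71)²) = √((-285 - 3*(-39)) + 5041) = √((-285 + 117) + 5041) = √(-168 + 5041) = √4873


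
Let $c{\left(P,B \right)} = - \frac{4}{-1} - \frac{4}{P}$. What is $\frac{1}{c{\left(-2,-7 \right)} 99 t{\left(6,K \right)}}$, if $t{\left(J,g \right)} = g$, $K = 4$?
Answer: $\frac{1}{2376} \approx 0.00042088$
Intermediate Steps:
$c{\left(P,B \right)} = 4 - \frac{4}{P}$ ($c{\left(P,B \right)} = \left(-4\right) \left(-1\right) - \frac{4}{P} = 4 - \frac{4}{P}$)
$\frac{1}{c{\left(-2,-7 \right)} 99 t{\left(6,K \right)}} = \frac{1}{\left(4 - \frac{4}{-2}\right) 99 \cdot 4} = \frac{1}{\left(4 - -2\right) 99 \cdot 4} = \frac{1}{\left(4 + 2\right) 99 \cdot 4} = \frac{1}{6 \cdot 99 \cdot 4} = \frac{1}{594 \cdot 4} = \frac{1}{2376}$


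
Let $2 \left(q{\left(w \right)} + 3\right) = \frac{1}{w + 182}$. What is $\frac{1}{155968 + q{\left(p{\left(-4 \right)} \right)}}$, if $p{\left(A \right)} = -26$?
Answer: $\frac{312}{48661081} \approx 6.4117 \cdot 10^{-6}$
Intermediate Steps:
$q{\left(w \right)} = -3 + \frac{1}{2 \left(182 + w\right)}$ ($q{\left(w \right)} = -3 + \frac{1}{2 \left(w + 182\right)} = -3 + \frac{1}{2 \left(182 + w\right)}$)
$\frac{1}{155968 + q{\left(p{\left(-4 \right)} \right)}} = \frac{1}{155968 + \frac{-1091 - -156}{2 \left(182 - 26\right)}} = \frac{1}{155968 + \frac{-1091 + 156}{2 \cdot 156}} = \frac{1}{155968 + \frac{1}{2} \cdot \frac{1}{156} \left(-935\right)} = \frac{1}{155968 - \frac{935}{312}} = \frac{1}{\frac{48661081}{312}} = \frac{312}{48661081}$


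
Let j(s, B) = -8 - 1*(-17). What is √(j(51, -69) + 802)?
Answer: √811 ≈ 28.478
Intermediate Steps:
j(s, B) = 9 (j(s, B) = -8 + 17 = 9)
√(j(51, -69) + 802) = √(9 + 802) = √811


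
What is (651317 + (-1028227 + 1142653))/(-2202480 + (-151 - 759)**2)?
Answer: -765743/1374380 ≈ -0.55716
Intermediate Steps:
(651317 + (-1028227 + 1142653))/(-2202480 + (-151 - 759)**2) = (651317 + 114426)/(-2202480 + (-910)**2) = 765743/(-2202480 + 828100) = 765743/(-1374380) = 765743*(-1/1374380) = -765743/1374380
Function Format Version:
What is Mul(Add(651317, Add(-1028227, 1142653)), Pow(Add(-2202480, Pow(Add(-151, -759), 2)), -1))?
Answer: Rational(-765743, 1374380) ≈ -0.55716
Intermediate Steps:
Mul(Add(651317, Add(-1028227, 1142653)), Pow(Add(-2202480, Pow(Add(-151, -759), 2)), -1)) = Mul(Add(651317, 114426), Pow(Add(-2202480, Pow(-910, 2)), -1)) = Mul(765743, Pow(Add(-2202480, 828100), -1)) = Mul(765743, Pow(-1374380, -1)) = Mul(765743, Rational(-1, 1374380)) = Rational(-765743, 1374380)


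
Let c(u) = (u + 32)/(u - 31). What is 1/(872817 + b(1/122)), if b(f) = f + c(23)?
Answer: 488/425931345 ≈ 1.1457e-6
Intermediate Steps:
c(u) = (32 + u)/(-31 + u)
b(f) = -55/8 + f (b(f) = f + (32 + 23)/(-31 + 23) = f + 55/(-8) = f - ⅛*55 = f - 55/8 = -55/8 + f)
1/(872817 + b(1/122)) = 1/(872817 + (-55/8 + 1/122)) = 1/(872817 - 3351/488) = 1/(425931345/488) = 488/425931345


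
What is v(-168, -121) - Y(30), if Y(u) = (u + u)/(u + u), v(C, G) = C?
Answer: -169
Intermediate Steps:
Y(u) = 1 (Y(u) = (2*u)/((2*u)) = (2*u)*(1/(2*u)) = 1)
v(-168, -121) - Y(30) = -168 - 1*1 = -168 - 1 = -169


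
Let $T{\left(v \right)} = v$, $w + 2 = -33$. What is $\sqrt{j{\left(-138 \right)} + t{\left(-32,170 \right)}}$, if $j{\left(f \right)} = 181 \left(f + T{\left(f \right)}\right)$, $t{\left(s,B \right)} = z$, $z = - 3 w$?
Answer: $3 i \sqrt{5539} \approx 223.27 i$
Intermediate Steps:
$w = -35$ ($w = -2 - 33 = -35$)
$z = 105$ ($z = \left(-3\right) \left(-35\right) = 105$)
$t{\left(s,B \right)} = 105$
$j{\left(f \right)} = 362 f$ ($j{\left(f \right)} = 181 \left(f + f\right) = 181 \cdot 2 f = 362 f$)
$\sqrt{j{\left(-138 \right)} + t{\left(-32,170 \right)}} = \sqrt{362 \left(-138\right) + 105} = \sqrt{-49956 + 105} = \sqrt{-49851} = 3 i \sqrt{5539}$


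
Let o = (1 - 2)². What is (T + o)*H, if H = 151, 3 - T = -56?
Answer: 9060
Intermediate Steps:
T = 59 (T = 3 - 1*(-56) = 3 + 56 = 59)
o = 1 (o = (-1)² = 1)
(T + o)*H = (59 + 1)*151 = 60*151 = 9060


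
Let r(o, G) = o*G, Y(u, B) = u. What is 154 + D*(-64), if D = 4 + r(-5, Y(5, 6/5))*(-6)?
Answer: -9702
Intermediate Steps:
r(o, G) = G*o
D = 154 (D = 4 + (5*(-5))*(-6) = 4 - 25*(-6) = 4 + 150 = 154)
154 + D*(-64) = 154 + 154*(-64) = 154 - 9856 = -9702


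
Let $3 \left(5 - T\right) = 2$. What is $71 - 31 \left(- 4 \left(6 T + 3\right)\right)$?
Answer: $3667$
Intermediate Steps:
$T = \frac{13}{3}$ ($T = 5 - \frac{2}{3} = \frac{13}{3} \approx 4.3333$)
$71 - 31 \left(- 4 \left(6 T + 3\right)\right) = 71 - 31 \left(- 4 \left(6 \cdot \frac{13}{3} + 3\right)\right) = 71 - 31 \left(- 4 \left(26 + 3\right)\right) = 71 - 31 \left(\left(-4\right) 29\right) = 71 - -3596 = 71 + 3596 = 3667$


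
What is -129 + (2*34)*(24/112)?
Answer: -801/7 ≈ -114.43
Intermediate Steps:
-129 + (2*34)*(24/112) = -129 + 68*(24*(1/112)) = -129 + 68*(3/14) = -129 + 102/7 = -801/7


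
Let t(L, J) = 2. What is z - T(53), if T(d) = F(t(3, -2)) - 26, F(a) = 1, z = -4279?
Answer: -4254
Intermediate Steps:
T(d) = -25 (T(d) = 1 - 26 = -25)
z - T(53) = -4279 - 1*(-25) = -4279 + 25 = -4254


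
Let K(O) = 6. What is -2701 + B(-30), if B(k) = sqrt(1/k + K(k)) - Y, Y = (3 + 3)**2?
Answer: -2737 + sqrt(5370)/30 ≈ -2734.6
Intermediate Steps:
Y = 36 (Y = 6**2 = 36)
B(k) = -36 + sqrt(6 + 1/k) (B(k) = sqrt(1/k + 6) - 1*36 = sqrt(6 + 1/k) - 36 = -36 + sqrt(6 + 1/k))
-2701 + B(-30) = -2701 + (-36 + sqrt(6 + 1/(-30))) = -2701 + (-36 + sqrt(6 - 1/30)) = -2701 + (-36 + sqrt(179/30)) = -2701 + (-36 + sqrt(5370)/30) = -2737 + sqrt(5370)/30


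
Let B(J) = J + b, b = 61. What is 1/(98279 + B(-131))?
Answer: 1/98209 ≈ 1.0182e-5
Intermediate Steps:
B(J) = 61 + J (B(J) = J + 61 = 61 + J)
1/(98279 + B(-131)) = 1/(98279 + (61 - 131)) = 1/(98279 - 70) = 1/98209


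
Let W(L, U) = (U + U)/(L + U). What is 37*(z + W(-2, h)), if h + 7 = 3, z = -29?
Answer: -3071/3 ≈ -1023.7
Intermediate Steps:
h = -4 (h = -7 + 3 = -4)
W(L, U) = 2*U/(L + U) (W(L, U) = (2*U)/(L + U) = 2*U/(L + U))
37*(z + W(-2, h)) = 37*(-29 + 2*(-4)/(-2 - 4)) = 37*(-29 + 2*(-4)/(-6)) = 37*(-29 + 2*(-4)*(-1/6)) = 37*(-29 + 4/3) = 37*(-83/3) = -3071/3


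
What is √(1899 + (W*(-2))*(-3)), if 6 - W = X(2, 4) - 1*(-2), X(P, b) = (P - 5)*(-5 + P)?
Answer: √1869 ≈ 43.232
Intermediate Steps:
X(P, b) = (-5 + P)² (X(P, b) = (-5 + P)*(-5 + P) = (-5 + P)²)
W = -5 (W = 6 - ((-5 + 2)² - 1*(-2)) = 6 - ((-3)² + 2) = 6 - (9 + 2) = 6 - 1*11 = 6 - 11 = -5)
√(1899 + (W*(-2))*(-3)) = √(1899 - 5*(-2)*(-3)) = √(1899 + 10*(-3)) = √(1899 - 30) = √1869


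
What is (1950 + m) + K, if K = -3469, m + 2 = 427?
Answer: -1094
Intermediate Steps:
m = 425 (m = -2 + 427 = 425)
(1950 + m) + K = (1950 + 425) - 3469 = 2375 - 3469 = -1094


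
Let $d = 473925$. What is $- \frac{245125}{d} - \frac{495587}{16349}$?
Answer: $- \frac{9555144704}{309927993} \approx -30.83$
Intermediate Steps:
$- \frac{245125}{d} - \frac{495587}{16349} = - \frac{245125}{473925} - \frac{495587}{16349} = \left(-245125\right) \frac{1}{473925} - \frac{495587}{16349} = - \frac{9805}{18957} - \frac{495587}{16349} = - \frac{9555144704}{309927993}$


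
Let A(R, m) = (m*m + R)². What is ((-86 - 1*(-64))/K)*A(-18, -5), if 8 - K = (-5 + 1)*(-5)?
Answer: 539/6 ≈ 89.833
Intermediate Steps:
K = -12 (K = 8 - (-5 + 1)*(-5) = 8 - (-4)*(-5) = 8 - 1*20 = 8 - 20 = -12)
A(R, m) = (R + m²)² (A(R, m) = (m² + R)² = (R + m²)²)
((-86 - 1*(-64))/K)*A(-18, -5) = ((-86 - 1*(-64))/(-12))*(-18 + (-5)²)² = ((-86 + 64)*(-1/12))*(-18 + 25)² = -22*(-1/12)*7² = (11/6)*49 = 539/6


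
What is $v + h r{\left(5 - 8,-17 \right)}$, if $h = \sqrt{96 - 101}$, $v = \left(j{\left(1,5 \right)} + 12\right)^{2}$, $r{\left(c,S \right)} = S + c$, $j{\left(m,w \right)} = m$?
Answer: $169 - 20 i \sqrt{5} \approx 169.0 - 44.721 i$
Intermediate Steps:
$v = 169$ ($v = \left(1 + 12\right)^{2} = 13^{2} = 169$)
$h = i \sqrt{5}$ ($h = \sqrt{-5} = i \sqrt{5} \approx 2.2361 i$)
$v + h r{\left(5 - 8,-17 \right)} = 169 + i \sqrt{5} \left(-17 + \left(5 - 8\right)\right) = 169 + i \sqrt{5} \left(-17 - 3\right) = 169 + i \sqrt{5} \left(-20\right) = 169 - 20 i \sqrt{5}$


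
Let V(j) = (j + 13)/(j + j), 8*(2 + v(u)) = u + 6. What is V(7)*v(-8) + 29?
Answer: 361/14 ≈ 25.786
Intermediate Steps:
v(u) = -5/4 + u/8 (v(u) = -2 + (u + 6)/8 = -2 + (6 + u)/8 = -2 + (¾ + u/8) = -5/4 + u/8)
V(j) = (13 + j)/(2*j) (V(j) = (13 + j)/((2*j)) = (13 + j)*(1/(2*j)) = (13 + j)/(2*j))
V(7)*v(-8) + 29 = ((½)*(13 + 7)/7)*(-5/4 + (⅛)*(-8)) + 29 = ((½)*(⅐)*20)*(-5/4 - 1) + 29 = (10/7)*(-9/4) + 29 = -45/14 + 29 = 361/14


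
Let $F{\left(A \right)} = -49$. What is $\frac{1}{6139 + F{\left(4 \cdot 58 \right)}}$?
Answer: $\frac{1}{6090} \approx 0.0001642$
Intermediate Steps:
$\frac{1}{6139 + F{\left(4 \cdot 58 \right)}} = \frac{1}{6139 - 49} = \frac{1}{6090}$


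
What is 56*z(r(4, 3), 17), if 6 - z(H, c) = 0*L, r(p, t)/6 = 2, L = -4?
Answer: 336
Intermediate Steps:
r(p, t) = 12 (r(p, t) = 6*2 = 12)
z(H, c) = 6 (z(H, c) = 6 - 0*(-4) = 6 - 1*0 = 6 + 0 = 6)
56*z(r(4, 3), 17) = 56*6 = 336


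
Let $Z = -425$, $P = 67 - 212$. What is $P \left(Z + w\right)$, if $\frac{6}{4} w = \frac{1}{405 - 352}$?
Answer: $\frac{9798085}{159} \approx 61623.0$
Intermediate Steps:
$P = -145$ ($P = 67 - 212 = -145$)
$w = \frac{2}{159}$ ($w = \frac{2}{3 \left(405 - 352\right)} = \frac{2}{3 \cdot 53} = \frac{2}{3} \cdot \frac{1}{53} = \frac{2}{159} \approx 0.012579$)
$P \left(Z + w\right) = - 145 \left(-425 + \frac{2}{159}\right) = \left(-145\right) \left(- \frac{67573}{159}\right) = \frac{9798085}{159}$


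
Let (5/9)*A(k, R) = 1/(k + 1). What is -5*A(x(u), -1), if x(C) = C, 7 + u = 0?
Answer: 3/2 ≈ 1.5000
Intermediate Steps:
u = -7 (u = -7 + 0 = -7)
A(k, R) = 9/(5*(1 + k)) (A(k, R) = 9/(5*(k + 1)) = 9/(5*(1 + k)))
-5*A(x(u), -1) = -9/(1 - 7) = -9/(-6) = -9*(-1)/6 = -5*(-3/10) = 3/2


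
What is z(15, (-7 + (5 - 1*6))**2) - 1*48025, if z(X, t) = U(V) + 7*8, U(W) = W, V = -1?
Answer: -47970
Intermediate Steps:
z(X, t) = 55 (z(X, t) = -1 + 7*8 = -1 + 56 = 55)
z(15, (-7 + (5 - 1*6))**2) - 1*48025 = 55 - 1*48025 = 55 - 48025 = -47970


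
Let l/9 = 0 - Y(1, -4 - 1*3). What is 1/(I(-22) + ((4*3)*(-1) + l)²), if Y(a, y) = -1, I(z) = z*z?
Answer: 1/493 ≈ 0.0020284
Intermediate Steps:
I(z) = z²
l = 9 (l = 9*(0 - 1*(-1)) = 9*(0 + 1) = 9*1 = 9)
1/(I(-22) + ((4*3)*(-1) + l)²) = 1/((-22)² + ((4*3)*(-1) + 9)²) = 1/(484 + (12*(-1) + 9)²) = 1/(484 + (-12 + 9)²) = 1/(484 + (-3)²) = 1/(484 + 9) = 1/493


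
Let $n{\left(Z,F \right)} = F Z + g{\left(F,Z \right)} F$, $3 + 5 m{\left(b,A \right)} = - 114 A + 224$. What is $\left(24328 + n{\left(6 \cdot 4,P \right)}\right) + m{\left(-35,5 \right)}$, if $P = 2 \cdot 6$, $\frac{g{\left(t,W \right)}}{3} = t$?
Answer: $\frac{124891}{5} \approx 24978.0$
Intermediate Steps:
$g{\left(t,W \right)} = 3 t$
$P = 12$
$m{\left(b,A \right)} = \frac{221}{5} - \frac{114 A}{5}$ ($m{\left(b,A \right)} = - \frac{3}{5} + \frac{- 114 A + 224}{5} = - \frac{3}{5} + \frac{224 - 114 A}{5} = - \frac{3}{5} - \left(- \frac{224}{5} + \frac{114 A}{5}\right) = \frac{221}{5} - \frac{114 A}{5}$)
$n{\left(Z,F \right)} = 3 F^{2} + F Z$ ($n{\left(Z,F \right)} = F Z + 3 F F = F Z + 3 F^{2} = 3 F^{2} + F Z$)
$\left(24328 + n{\left(6 \cdot 4,P \right)}\right) + m{\left(-35,5 \right)} = \left(24328 + 12 \left(6 \cdot 4 + 3 \cdot 12\right)\right) + \left(\frac{221}{5} - 114\right) = \left(24328 + 12 \left(24 + 36\right)\right) + \left(\frac{221}{5} - 114\right) = \left(24328 + 12 \cdot 60\right) - \frac{349}{5} = \left(24328 + 720\right) - \frac{349}{5} = 25048 - \frac{349}{5} = \frac{124891}{5}$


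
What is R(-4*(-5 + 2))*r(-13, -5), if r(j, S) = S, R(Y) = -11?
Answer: 55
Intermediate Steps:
R(-4*(-5 + 2))*r(-13, -5) = -11*(-5) = 55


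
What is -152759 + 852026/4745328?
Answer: -51777907709/338952 ≈ -1.5276e+5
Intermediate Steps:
-152759 + 852026/4745328 = -152759 + 852026*(1/4745328) = -152759 + 60859/338952 = -51777907709/338952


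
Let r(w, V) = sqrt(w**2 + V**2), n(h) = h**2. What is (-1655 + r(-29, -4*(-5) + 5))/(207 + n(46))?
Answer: -1655/2323 + sqrt(1466)/2323 ≈ -0.69596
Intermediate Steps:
r(w, V) = sqrt(V**2 + w**2)
(-1655 + r(-29, -4*(-5) + 5))/(207 + n(46)) = (-1655 + sqrt((-4*(-5) + 5)**2 + (-29)**2))/(207 + 46**2) = (-1655 + sqrt((20 + 5)**2 + 841))/(207 + 2116) = (-1655 + sqrt(25**2 + 841))/2323 = (-1655 + sqrt(625 + 841))*(1/2323) = (-1655 + sqrt(1466))*(1/2323) = -1655/2323 + sqrt(1466)/2323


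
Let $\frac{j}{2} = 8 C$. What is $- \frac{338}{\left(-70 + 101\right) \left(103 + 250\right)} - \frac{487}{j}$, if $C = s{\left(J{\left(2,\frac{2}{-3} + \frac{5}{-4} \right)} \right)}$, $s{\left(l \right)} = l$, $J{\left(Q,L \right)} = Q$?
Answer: $- \frac{5340057}{350176} \approx -15.25$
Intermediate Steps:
$C = 2$
$j = 32$ ($j = 2 \cdot 8 \cdot 2 = 2 \cdot 16 = 32$)
$- \frac{338}{\left(-70 + 101\right) \left(103 + 250\right)} - \frac{487}{j} = - \frac{338}{\left(-70 + 101\right) \left(103 + 250\right)} - \frac{487}{32} = - \frac{338}{31 \cdot 353} - \frac{487}{32} = - \frac{338}{10943} - \frac{487}{32} = - \frac{5340057}{350176}$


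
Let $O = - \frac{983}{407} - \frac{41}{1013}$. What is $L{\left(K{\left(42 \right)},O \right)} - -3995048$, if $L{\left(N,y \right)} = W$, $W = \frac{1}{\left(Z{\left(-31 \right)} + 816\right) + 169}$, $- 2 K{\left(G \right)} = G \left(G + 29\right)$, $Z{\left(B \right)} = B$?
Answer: $\frac{3811275793}{954} \approx 3.995 \cdot 10^{6}$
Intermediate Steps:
$K{\left(G \right)} = - \frac{G \left(29 + G\right)}{2}$ ($K{\left(G \right)} = - \frac{G \left(G + 29\right)}{2} = - \frac{G \left(29 + G\right)}{2}$)
$O = - \frac{1012466}{412291}$ ($O = \left(-983\right) \frac{1}{407} - \frac{41}{1013} = - \frac{983}{407} - \frac{41}{1013} = - \frac{1012466}{412291} \approx -2.4557$)
$W = \frac{1}{954}$ ($W = \frac{1}{\left(-31 + 816\right) + 169} = \frac{1}{785 + 169} = \frac{1}{954} \approx 0.0010482$)
$L{\left(N,y \right)} = \frac{1}{954}$
$L{\left(K{\left(42 \right)},O \right)} - -3995048 = \frac{1}{954} - -3995048 = \frac{1}{954} + 3995048 = \frac{3811275793}{954}$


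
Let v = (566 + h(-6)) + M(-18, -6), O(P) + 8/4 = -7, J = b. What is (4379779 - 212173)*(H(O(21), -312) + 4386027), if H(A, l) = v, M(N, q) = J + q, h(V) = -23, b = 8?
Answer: 18281503786632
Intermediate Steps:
J = 8
O(P) = -9 (O(P) = -2 - 7 = -9)
M(N, q) = 8 + q
v = 545 (v = (566 - 23) + (8 - 6) = 543 + 2 = 545)
H(A, l) = 545
(4379779 - 212173)*(H(O(21), -312) + 4386027) = (4379779 - 212173)*(545 + 4386027) = 4167606*4386572 = 18281503786632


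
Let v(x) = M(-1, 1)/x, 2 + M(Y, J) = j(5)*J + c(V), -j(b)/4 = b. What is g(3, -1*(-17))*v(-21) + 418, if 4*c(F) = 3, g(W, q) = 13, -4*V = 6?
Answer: 36217/84 ≈ 431.15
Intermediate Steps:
V = -3/2 (V = -¼*6 = -3/2 ≈ -1.5000)
c(F) = ¾ (c(F) = (¼)*3 = ¾)
j(b) = -4*b
M(Y, J) = -5/4 - 20*J (M(Y, J) = -2 + ((-4*5)*J + ¾) = -2 + (-20*J + ¾) = -2 + (¾ - 20*J) = -5/4 - 20*J)
v(x) = -85/(4*x) (v(x) = (-5/4 - 20*1)/x = (-5/4 - 20)/x = -85/(4*x))
g(3, -1*(-17))*v(-21) + 418 = 13*(-85/4/(-21)) + 418 = 13*(-85/4*(-1/21)) + 418 = 13*(85/84) + 418 = 1105/84 + 418 = 36217/84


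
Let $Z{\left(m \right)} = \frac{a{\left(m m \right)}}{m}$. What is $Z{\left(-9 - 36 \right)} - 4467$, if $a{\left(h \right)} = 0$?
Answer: $-4467$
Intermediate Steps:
$Z{\left(m \right)} = 0$ ($Z{\left(m \right)} = \frac{0}{m} = 0$)
$Z{\left(-9 - 36 \right)} - 4467 = 0 - 4467 = -4467$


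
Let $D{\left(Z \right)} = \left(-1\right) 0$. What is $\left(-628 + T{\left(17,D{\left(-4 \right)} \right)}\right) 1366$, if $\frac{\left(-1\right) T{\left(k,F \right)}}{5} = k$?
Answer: $-973958$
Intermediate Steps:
$D{\left(Z \right)} = 0$
$T{\left(k,F \right)} = - 5 k$
$\left(-628 + T{\left(17,D{\left(-4 \right)} \right)}\right) 1366 = \left(-628 - 85\right) 1366 = \left(-713\right) 1366 = -973958$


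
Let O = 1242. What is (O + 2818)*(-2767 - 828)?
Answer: -14595700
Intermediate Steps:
(O + 2818)*(-2767 - 828) = (1242 + 2818)*(-2767 - 828) = 4060*(-3595) = -14595700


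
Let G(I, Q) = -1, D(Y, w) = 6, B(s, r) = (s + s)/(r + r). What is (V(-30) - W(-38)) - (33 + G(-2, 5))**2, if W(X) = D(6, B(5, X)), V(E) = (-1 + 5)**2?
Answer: -1014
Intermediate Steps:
B(s, r) = s/r (B(s, r) = (2*s)/((2*r)) = (2*s)*(1/(2*r)) = s/r)
V(E) = 16 (V(E) = 4**2 = 16)
W(X) = 6
(V(-30) - W(-38)) - (33 + G(-2, 5))**2 = (16 - 1*6) - (33 - 1)**2 = (16 - 6) - 1*32**2 = 10 - 1*1024 = 10 - 1024 = -1014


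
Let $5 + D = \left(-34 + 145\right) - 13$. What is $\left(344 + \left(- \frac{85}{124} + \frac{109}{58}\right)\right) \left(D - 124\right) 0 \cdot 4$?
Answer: $0$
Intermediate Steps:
$D = 93$ ($D = -5 + \left(\left(-34 + 145\right) - 13\right) = -5 + \left(111 - 13\right) = -5 + 98 = 93$)
$\left(344 + \left(- \frac{85}{124} + \frac{109}{58}\right)\right) \left(D - 124\right) 0 \cdot 4 = \left(344 + \left(- \frac{85}{124} + \frac{109}{58}\right)\right) \left(93 - 124\right) 0 \cdot 4 = \left(344 + \left(\left(-85\right) \frac{1}{124} + 109 \cdot \frac{1}{58}\right)\right) \left(-31\right) 0 = \left(344 + \left(- \frac{85}{124} + \frac{109}{58}\right)\right) \left(-31\right) 0 = \left(344 + \frac{4293}{3596}\right) \left(-31\right) 0 = \frac{1241317}{3596} \left(-31\right) 0 = \left(- \frac{1241317}{116}\right) 0 = 0$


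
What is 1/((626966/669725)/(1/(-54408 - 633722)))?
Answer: -133945/86286822716 ≈ -1.5523e-6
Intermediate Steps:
1/((626966/669725)/(1/(-54408 - 633722))) = 1/((626966*(1/669725))/(1/(-688130))) = 1/(626966/(669725*(-1/688130))) = 1/((626966/669725)*(-688130)) = 1/(-86286822716/133945) = -133945/86286822716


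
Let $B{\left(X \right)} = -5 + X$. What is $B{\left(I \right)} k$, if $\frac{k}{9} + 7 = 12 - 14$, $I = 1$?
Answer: $324$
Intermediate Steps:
$k = -81$ ($k = -63 + 9 \left(12 - 14\right) = -63 + 9 \left(-2\right) = -63 - 18 = -81$)
$B{\left(I \right)} k = \left(-5 + 1\right) \left(-81\right) = \left(-4\right) \left(-81\right) = 324$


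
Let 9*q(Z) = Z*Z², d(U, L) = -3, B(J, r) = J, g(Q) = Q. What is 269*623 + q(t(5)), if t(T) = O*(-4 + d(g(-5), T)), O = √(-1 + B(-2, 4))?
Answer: 167587 + 343*I*√3/3 ≈ 1.6759e+5 + 198.03*I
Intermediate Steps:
O = I*√3 (O = √(-1 - 2) = √(-3) = I*√3 ≈ 1.732*I)
t(T) = -7*I*√3 (t(T) = (I*√3)*(-4 - 3) = (I*√3)*(-7) = -7*I*√3)
q(Z) = Z³/9 (q(Z) = (Z*Z²)/9 = Z³/9)
269*623 + q(t(5)) = 269*623 + (-7*I*√3)³/9 = 167587 + (1029*I*√3)/9 = 167587 + 343*I*√3/3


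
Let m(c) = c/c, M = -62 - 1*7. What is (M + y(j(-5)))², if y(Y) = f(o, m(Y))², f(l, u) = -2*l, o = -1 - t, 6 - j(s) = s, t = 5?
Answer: 5625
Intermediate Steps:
M = -69 (M = -62 - 7 = -69)
j(s) = 6 - s
m(c) = 1
o = -6 (o = -1 - 1*5 = -1 - 5 = -6)
y(Y) = 144 (y(Y) = (-2*(-6))² = 12² = 144)
(M + y(j(-5)))² = (-69 + 144)² = 75² = 5625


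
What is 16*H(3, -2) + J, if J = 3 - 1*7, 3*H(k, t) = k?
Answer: 12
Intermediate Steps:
H(k, t) = k/3
J = -4 (J = 3 - 7 = -4)
16*H(3, -2) + J = 16*((⅓)*3) - 4 = 16*1 - 4 = 16 - 4 = 12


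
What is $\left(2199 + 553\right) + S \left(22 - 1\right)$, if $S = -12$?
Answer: $2500$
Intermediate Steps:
$\left(2199 + 553\right) + S \left(22 - 1\right) = \left(2199 + 553\right) - 12 \left(22 - 1\right) = 2752 - 252 = 2500$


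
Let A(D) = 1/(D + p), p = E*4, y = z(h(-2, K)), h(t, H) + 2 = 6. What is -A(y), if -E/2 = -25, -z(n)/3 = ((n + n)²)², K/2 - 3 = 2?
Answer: 1/12088 ≈ 8.2727e-5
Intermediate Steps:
K = 10 (K = 6 + 2*2 = 6 + 4 = 10)
h(t, H) = 4 (h(t, H) = -2 + 6 = 4)
z(n) = -48*n⁴ (z(n) = -3*(n + n)⁴ = -3*16*n⁴ = -48*n⁴)
E = 50 (E = -2*(-25) = 50)
y = -12288 (y = -48*4⁴ = -48*256 = -12288)
p = 200 (p = 50*4 = 200)
A(D) = 1/(200 + D) (A(D) = 1/(D + 200) = 1/(200 + D))
-A(y) = -1/(200 - 12288) = -1/(-12088) = -1*(-1/12088) = 1/12088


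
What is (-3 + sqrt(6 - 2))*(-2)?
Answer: 2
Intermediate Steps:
(-3 + sqrt(6 - 2))*(-2) = (-3 + sqrt(4))*(-2) = (-3 + 2)*(-2) = -1*(-2) = 2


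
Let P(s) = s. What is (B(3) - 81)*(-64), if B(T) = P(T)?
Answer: 4992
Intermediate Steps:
B(T) = T
(B(3) - 81)*(-64) = (3 - 81)*(-64) = -78*(-64) = 4992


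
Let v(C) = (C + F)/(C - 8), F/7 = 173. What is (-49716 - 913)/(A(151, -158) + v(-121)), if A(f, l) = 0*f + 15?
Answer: -6531141/845 ≈ -7729.2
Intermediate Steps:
F = 1211 (F = 7*173 = 1211)
A(f, l) = 15 (A(f, l) = 0 + 15 = 15)
v(C) = (1211 + C)/(-8 + C) (v(C) = (C + 1211)/(C - 8) = (1211 + C)/(-8 + C))
(-49716 - 913)/(A(151, -158) + v(-121)) = (-49716 - 913)/(15 + (1211 - 121)/(-8 - 121)) = -50629/(15 + 1090/(-129)) = -50629/(15 - 1/129*1090) = -50629/(15 - 1090/129) = -50629/845/129 = -50629*129/845 = -6531141/845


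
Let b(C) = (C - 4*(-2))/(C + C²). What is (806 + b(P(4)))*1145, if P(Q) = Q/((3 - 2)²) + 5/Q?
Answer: 96949898/105 ≈ 9.2333e+5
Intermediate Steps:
P(Q) = Q + 5/Q (P(Q) = Q/(1²) + 5/Q = Q/1 + 5/Q = Q*1 + 5/Q = Q + 5/Q)
b(C) = (8 + C)/(C + C²) (b(C) = (C + 8)/(C + C²) = (8 + C)/(C + C²))
(806 + b(P(4)))*1145 = (806 + (8 + (4 + 5/4))/((4 + 5/4)*(1 + (4 + 5/4))))*1145 = (806 + (8 + 21/4)/((21/4)*(1 + 21/4)))*1145 = (806 + (4/21)*(53/4)/(25/4))*1145 = (806 + (4/21)*(4/25)*(53/4))*1145 = (806 + 212/525)*1145 = (423362/525)*1145 = 96949898/105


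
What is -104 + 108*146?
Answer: 15664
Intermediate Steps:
-104 + 108*146 = -104 + 15768 = 15664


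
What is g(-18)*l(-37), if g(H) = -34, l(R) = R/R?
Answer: -34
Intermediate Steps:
l(R) = 1
g(-18)*l(-37) = -34*1 = -34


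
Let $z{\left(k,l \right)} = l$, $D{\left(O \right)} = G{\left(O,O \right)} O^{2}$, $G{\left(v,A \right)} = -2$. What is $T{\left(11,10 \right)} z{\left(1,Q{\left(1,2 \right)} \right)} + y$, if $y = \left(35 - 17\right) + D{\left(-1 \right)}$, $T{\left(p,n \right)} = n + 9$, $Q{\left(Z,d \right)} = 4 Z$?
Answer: $92$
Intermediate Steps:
$T{\left(p,n \right)} = 9 + n$
$D{\left(O \right)} = - 2 O^{2}$
$y = 16$ ($y = \left(35 - 17\right) - 2 \left(-1\right)^{2} = 18 - 2 = 16$)
$T{\left(11,10 \right)} z{\left(1,Q{\left(1,2 \right)} \right)} + y = \left(9 + 10\right) 4 \cdot 1 + 16 = 19 \cdot 4 + 16 = 76 + 16 = 92$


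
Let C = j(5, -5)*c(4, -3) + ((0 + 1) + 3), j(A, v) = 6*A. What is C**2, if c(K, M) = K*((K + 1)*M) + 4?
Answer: 2808976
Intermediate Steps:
c(K, M) = 4 + K*M*(1 + K) (c(K, M) = K*((1 + K)*M) + 4 = K*(M*(1 + K)) + 4 = K*M*(1 + K) + 4 = 4 + K*M*(1 + K))
C = -1676 (C = (6*5)*(4 + 4*(-3) - 3*4**2) + ((0 + 1) + 3) = 30*(4 - 12 - 3*16) + (1 + 3) = 30*(4 - 12 - 48) + 4 = 30*(-56) + 4 = -1680 + 4 = -1676)
C**2 = (-1676)**2 = 2808976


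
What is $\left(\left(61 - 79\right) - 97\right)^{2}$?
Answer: $13225$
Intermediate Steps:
$\left(\left(61 - 79\right) - 97\right)^{2} = \left(-18 - 97\right)^{2} = \left(-115\right)^{2} = 13225$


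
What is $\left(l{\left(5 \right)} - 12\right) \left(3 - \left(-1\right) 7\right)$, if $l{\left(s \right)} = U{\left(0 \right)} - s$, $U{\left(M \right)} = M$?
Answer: $-170$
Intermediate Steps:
$l{\left(s \right)} = - s$ ($l{\left(s \right)} = 0 - s = - s$)
$\left(l{\left(5 \right)} - 12\right) \left(3 - \left(-1\right) 7\right) = \left(\left(-1\right) 5 - 12\right) \left(3 - \left(-1\right) 7\right) = \left(-5 - 12\right) \left(3 - -7\right) = - 17 \left(3 + 7\right) = \left(-17\right) 10 = -170$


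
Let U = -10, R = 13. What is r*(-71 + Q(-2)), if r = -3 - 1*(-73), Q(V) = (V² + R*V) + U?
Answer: -7210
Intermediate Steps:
Q(V) = -10 + V² + 13*V (Q(V) = (V² + 13*V) - 10 = -10 + V² + 13*V)
r = 70 (r = -3 + 73 = 70)
r*(-71 + Q(-2)) = 70*(-71 + (-10 + (-2)² + 13*(-2))) = 70*(-71 + (-10 + 4 - 26)) = 70*(-71 - 32) = 70*(-103) = -7210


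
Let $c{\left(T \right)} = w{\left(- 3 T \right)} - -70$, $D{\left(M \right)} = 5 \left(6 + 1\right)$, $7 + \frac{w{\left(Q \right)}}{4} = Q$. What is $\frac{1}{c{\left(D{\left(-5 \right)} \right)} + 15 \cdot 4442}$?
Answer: $\frac{1}{66252} \approx 1.5094 \cdot 10^{-5}$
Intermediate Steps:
$w{\left(Q \right)} = -28 + 4 Q$
$D{\left(M \right)} = 35$ ($D{\left(M \right)} = 5 \cdot 7 = 35$)
$c{\left(T \right)} = 42 - 12 T$ ($c{\left(T \right)} = \left(-28 + 4 \left(- 3 T\right)\right) - -70 = \left(-28 - 12 T\right) + 70 = 42 - 12 T$)
$\frac{1}{c{\left(D{\left(-5 \right)} \right)} + 15 \cdot 4442} = \frac{1}{\left(42 - 420\right) + 15 \cdot 4442} = \frac{1}{\left(42 - 420\right) + 66630} = \frac{1}{-378 + 66630} = \frac{1}{66252}$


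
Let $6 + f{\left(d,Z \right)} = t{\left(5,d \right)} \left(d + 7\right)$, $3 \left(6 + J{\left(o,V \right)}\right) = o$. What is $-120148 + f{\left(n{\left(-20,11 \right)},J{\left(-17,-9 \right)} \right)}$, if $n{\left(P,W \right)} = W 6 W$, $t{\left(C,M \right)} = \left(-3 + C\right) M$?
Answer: $944162$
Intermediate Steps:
$J{\left(o,V \right)} = -6 + \frac{o}{3}$
$t{\left(C,M \right)} = M \left(-3 + C\right)$
$n{\left(P,W \right)} = 6 W^{2}$ ($n{\left(P,W \right)} = 6 W W = 6 W^{2}$)
$f{\left(d,Z \right)} = -6 + 2 d \left(7 + d\right)$ ($f{\left(d,Z \right)} = -6 + d \left(-3 + 5\right) \left(d + 7\right) = -6 + d 2 \left(7 + d\right) = -6 + 2 d \left(7 + d\right)$)
$-120148 + f{\left(n{\left(-20,11 \right)},J{\left(-17,-9 \right)} \right)} = -120148 + \left(-6 + 2 \left(6 \cdot 11^{2}\right)^{2} + 14 \cdot 6 \cdot 11^{2}\right) = -120148 + \left(-6 + 2 \left(6 \cdot 121\right)^{2} + 14 \cdot 6 \cdot 121\right) = -120148 + \left(-6 + 2 \cdot 726^{2} + 14 \cdot 726\right) = -120148 + \left(-6 + 2 \cdot 527076 + 10164\right) = -120148 + \left(-6 + 1054152 + 10164\right) = -120148 + 1064310 = 944162$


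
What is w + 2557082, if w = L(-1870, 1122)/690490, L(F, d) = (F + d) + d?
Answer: 882819775277/345245 ≈ 2.5571e+6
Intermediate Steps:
L(F, d) = F + 2*d
w = 187/345245 (w = (-1870 + 2*1122)/690490 = (-1870 + 2244)*(1/690490) = 374*(1/690490) = 187/345245 ≈ 0.00054164)
w + 2557082 = 187/345245 + 2557082 = 882819775277/345245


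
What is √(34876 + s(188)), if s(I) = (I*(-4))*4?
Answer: 2*√7967 ≈ 178.52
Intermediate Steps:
s(I) = -16*I (s(I) = -4*I*4 = -16*I)
√(34876 + s(188)) = √(34876 - 16*188) = √(34876 - 3008) = √31868 = 2*√7967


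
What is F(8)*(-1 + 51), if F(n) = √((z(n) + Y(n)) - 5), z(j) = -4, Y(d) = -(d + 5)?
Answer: 50*I*√22 ≈ 234.52*I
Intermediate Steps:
Y(d) = -5 - d (Y(d) = -(5 + d) = -5 - d)
F(n) = √(-14 - n) (F(n) = √((-4 + (-5 - n)) - 5) = √((-9 - n) - 5) = √(-14 - n))
F(8)*(-1 + 51) = √(-14 - 1*8)*(-1 + 51) = √(-14 - 8)*50 = √(-22)*50 = (I*√22)*50 = 50*I*√22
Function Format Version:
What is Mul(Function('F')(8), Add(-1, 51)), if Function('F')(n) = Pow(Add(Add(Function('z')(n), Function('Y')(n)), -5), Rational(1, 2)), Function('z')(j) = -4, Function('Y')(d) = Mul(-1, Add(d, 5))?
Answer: Mul(50, I, Pow(22, Rational(1, 2))) ≈ Mul(234.52, I)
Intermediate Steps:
Function('Y')(d) = Add(-5, Mul(-1, d)) (Function('Y')(d) = Mul(-1, Add(5, d)) = Add(-5, Mul(-1, d)))
Function('F')(n) = Pow(Add(-14, Mul(-1, n)), Rational(1, 2)) (Function('F')(n) = Pow(Add(Add(-4, Add(-5, Mul(-1, n))), -5), Rational(1, 2)) = Pow(Add(Add(-9, Mul(-1, n)), -5), Rational(1, 2)) = Pow(Add(-14, Mul(-1, n)), Rational(1, 2)))
Mul(Function('F')(8), Add(-1, 51)) = Mul(Pow(Add(-14, Mul(-1, 8)), Rational(1, 2)), Add(-1, 51)) = Mul(Pow(Add(-14, -8), Rational(1, 2)), 50) = Mul(Pow(-22, Rational(1, 2)), 50) = Mul(Mul(I, Pow(22, Rational(1, 2))), 50) = Mul(50, I, Pow(22, Rational(1, 2)))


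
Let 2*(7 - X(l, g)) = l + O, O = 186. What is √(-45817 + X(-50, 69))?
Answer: I*√45878 ≈ 214.19*I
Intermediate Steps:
X(l, g) = -86 - l/2 (X(l, g) = 7 - (l + 186)/2 = 7 - (186 + l)/2 = 7 + (-93 - l/2) = -86 - l/2)
√(-45817 + X(-50, 69)) = √(-45817 + (-86 - ½*(-50))) = √(-45817 + (-86 + 25)) = √(-45817 - 61) = √(-45878) = I*√45878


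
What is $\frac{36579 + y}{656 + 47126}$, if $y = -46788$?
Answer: $- \frac{10209}{47782} \approx -0.21366$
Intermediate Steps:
$\frac{36579 + y}{656 + 47126} = \frac{36579 - 46788}{656 + 47126} = - \frac{10209}{47782}$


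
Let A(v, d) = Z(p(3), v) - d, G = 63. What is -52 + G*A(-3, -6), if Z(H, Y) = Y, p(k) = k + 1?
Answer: 137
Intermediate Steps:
p(k) = 1 + k
A(v, d) = v - d
-52 + G*A(-3, -6) = -52 + 63*(-3 - 1*(-6)) = -52 + 63*(-3 + 6) = -52 + 63*3 = -52 + 189 = 137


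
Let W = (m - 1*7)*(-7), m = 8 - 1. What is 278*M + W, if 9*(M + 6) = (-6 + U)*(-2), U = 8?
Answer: -16124/9 ≈ -1791.6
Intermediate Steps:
M = -58/9 (M = -6 + ((-6 + 8)*(-2))/9 = -6 + (2*(-2))/9 = -6 + (⅑)*(-4) = -6 - 4/9 = -58/9 ≈ -6.4444)
m = 7
W = 0 (W = (7 - 1*7)*(-7) = (7 - 7)*(-7) = 0*(-7) = 0)
278*M + W = 278*(-58/9) + 0 = -16124/9 + 0 = -16124/9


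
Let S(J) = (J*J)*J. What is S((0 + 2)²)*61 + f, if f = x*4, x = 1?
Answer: 3908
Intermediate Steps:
f = 4 (f = 1*4 = 4)
S(J) = J³ (S(J) = J²*J = J³)
S((0 + 2)²)*61 + f = ((0 + 2)²)³*61 + 4 = (2²)³*61 + 4 = 4³*61 + 4 = 64*61 + 4 = 3904 + 4 = 3908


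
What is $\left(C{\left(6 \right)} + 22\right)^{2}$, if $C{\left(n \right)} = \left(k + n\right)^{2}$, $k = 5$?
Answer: $20449$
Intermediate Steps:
$C{\left(n \right)} = \left(5 + n\right)^{2}$
$\left(C{\left(6 \right)} + 22\right)^{2} = \left(\left(5 + 6\right)^{2} + 22\right)^{2} = \left(11^{2} + 22\right)^{2} = \left(121 + 22\right)^{2} = 143^{2} = 20449$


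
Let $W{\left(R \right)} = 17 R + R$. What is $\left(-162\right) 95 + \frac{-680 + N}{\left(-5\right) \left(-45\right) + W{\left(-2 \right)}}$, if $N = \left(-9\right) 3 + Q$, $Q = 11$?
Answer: $- \frac{969802}{63} \approx -15394.0$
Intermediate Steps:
$W{\left(R \right)} = 18 R$
$N = -16$ ($N = \left(-9\right) 3 + 11 = -27 + 11 = -16$)
$\left(-162\right) 95 + \frac{-680 + N}{\left(-5\right) \left(-45\right) + W{\left(-2 \right)}} = \left(-162\right) 95 + \frac{-680 - 16}{\left(-5\right) \left(-45\right) + 18 \left(-2\right)} = -15390 - \frac{696}{225 - 36} = -15390 - \frac{696}{189} = -15390 - \frac{232}{63} = - \frac{969802}{63}$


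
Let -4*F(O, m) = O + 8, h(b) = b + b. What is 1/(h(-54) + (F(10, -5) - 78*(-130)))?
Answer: 2/20055 ≈ 9.9726e-5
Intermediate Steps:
h(b) = 2*b
F(O, m) = -2 - O/4 (F(O, m) = -(O + 8)/4 = -(8 + O)/4 = -2 - O/4)
1/(h(-54) + (F(10, -5) - 78*(-130))) = 1/(2*(-54) + ((-2 - ¼*10) - 78*(-130))) = 1/(-108 + ((-2 - 5/2) + 10140)) = 1/(-108 + (-9/2 + 10140)) = 1/(-108 + 20271/2) = 1/(20055/2) = 2/20055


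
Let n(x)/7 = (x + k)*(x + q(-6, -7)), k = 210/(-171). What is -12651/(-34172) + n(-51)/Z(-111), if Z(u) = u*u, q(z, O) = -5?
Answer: 48762936595/23998893084 ≈ 2.0319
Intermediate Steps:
k = -70/57 (k = 210*(-1/171) = -70/57 ≈ -1.2281)
Z(u) = u**2
n(x) = 7*(-5 + x)*(-70/57 + x) (n(x) = 7*((x - 70/57)*(x - 5)) = 7*((-70/57 + x)*(-5 + x)) = 7*((-5 + x)*(-70/57 + x)) = 7*(-5 + x)*(-70/57 + x))
-12651/(-34172) + n(-51)/Z(-111) = -12651/(-34172) + (2450/57 + 7*(-51)**2 - 2485/57*(-51))/((-111)**2) = -12651*(-1/34172) + (2450/57 + 7*2601 + 42245/19)/12321 = 12651/34172 + (2450/57 + 18207 + 42245/19)*(1/12321) = 12651/34172 + (1166984/57)*(1/12321) = 12651/34172 + 1166984/702297 = 48762936595/23998893084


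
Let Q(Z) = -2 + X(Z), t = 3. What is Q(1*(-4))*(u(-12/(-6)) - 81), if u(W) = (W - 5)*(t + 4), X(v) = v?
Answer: 612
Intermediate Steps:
Q(Z) = -2 + Z
u(W) = -35 + 7*W (u(W) = (W - 5)*(3 + 4) = (-5 + W)*7 = -35 + 7*W)
Q(1*(-4))*(u(-12/(-6)) - 81) = (-2 + 1*(-4))*((-35 + 7*(-12/(-6))) - 81) = (-2 - 4)*((-35 + 7*(-12*(-1/6))) - 81) = -6*((-35 + 7*2) - 81) = -6*((-35 + 14) - 81) = -6*(-21 - 81) = -6*(-102) = 612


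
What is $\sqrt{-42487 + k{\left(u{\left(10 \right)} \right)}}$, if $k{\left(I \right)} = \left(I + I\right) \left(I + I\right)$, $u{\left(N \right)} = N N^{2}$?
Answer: $\sqrt{3957513} \approx 1989.3$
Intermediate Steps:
$u{\left(N \right)} = N^{3}$
$k{\left(I \right)} = 4 I^{2}$ ($k{\left(I \right)} = 2 I 2 I = 4 I^{2}$)
$\sqrt{-42487 + k{\left(u{\left(10 \right)} \right)}} = \sqrt{-42487 + 4 \left(10^{3}\right)^{2}} = \sqrt{-42487 + 4 \cdot 1000^{2}} = \sqrt{-42487 + 4 \cdot 1000000} = \sqrt{-42487 + 4000000} = \sqrt{3957513}$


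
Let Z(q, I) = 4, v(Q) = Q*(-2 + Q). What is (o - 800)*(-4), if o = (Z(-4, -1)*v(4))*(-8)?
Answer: 4224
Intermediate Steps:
o = -256 (o = (4*(4*(-2 + 4)))*(-8) = (4*(4*2))*(-8) = (4*8)*(-8) = 32*(-8) = -256)
(o - 800)*(-4) = (-256 - 800)*(-4) = -1056*(-4) = 4224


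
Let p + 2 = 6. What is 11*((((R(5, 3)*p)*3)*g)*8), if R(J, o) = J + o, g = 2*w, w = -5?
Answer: -84480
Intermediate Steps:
g = -10 (g = 2*(-5) = -10)
p = 4 (p = -2 + 6 = 4)
11*((((R(5, 3)*p)*3)*g)*8) = 11*(((((5 + 3)*4)*3)*(-10))*8) = 11*((((8*4)*3)*(-10))*8) = 11*(((32*3)*(-10))*8) = 11*((96*(-10))*8) = 11*(-960*8) = 11*(-7680) = -84480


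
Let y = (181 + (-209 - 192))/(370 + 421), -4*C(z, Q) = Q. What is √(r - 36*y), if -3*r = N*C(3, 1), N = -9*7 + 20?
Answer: √144817071/4746 ≈ 2.5356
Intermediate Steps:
C(z, Q) = -Q/4
y = -220/791 (y = (181 - 401)/791 = -220*1/791 = -220/791 ≈ -0.27813)
N = -43 (N = -63 + 20 = -43)
r = -43/12 (r = -(-43)*(-¼*1)/3 = -(-43)*(-1)/(3*4) = -⅓*43/4 = -43/12 ≈ -3.5833)
√(r - 36*y) = √(-43/12 - 36*(-220/791)) = √(-43/12 + 7920/791) = √(61027/9492) = √144817071/4746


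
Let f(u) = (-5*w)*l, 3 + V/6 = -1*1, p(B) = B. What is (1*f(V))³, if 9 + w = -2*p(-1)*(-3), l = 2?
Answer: 3375000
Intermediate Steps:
w = -15 (w = -9 - 2*(-1)*(-3) = -9 + 2*(-3) = -9 - 6 = -15)
V = -24 (V = -18 + 6*(-1*1) = -18 + 6*(-1) = -18 - 6 = -24)
f(u) = 150 (f(u) = -5*(-15)*2 = 75*2 = 150)
(1*f(V))³ = (1*150)³ = 150³ = 3375000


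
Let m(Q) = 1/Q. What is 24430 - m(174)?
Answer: 4250819/174 ≈ 24430.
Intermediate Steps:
24430 - m(174) = 24430 - 1/174 = 4250819/174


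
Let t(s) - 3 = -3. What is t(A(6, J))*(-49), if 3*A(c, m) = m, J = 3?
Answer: 0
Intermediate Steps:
A(c, m) = m/3
t(s) = 0 (t(s) = 3 - 3 = 0)
t(A(6, J))*(-49) = 0*(-49) = 0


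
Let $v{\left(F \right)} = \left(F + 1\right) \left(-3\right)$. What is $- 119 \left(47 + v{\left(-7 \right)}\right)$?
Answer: $-7735$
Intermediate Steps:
$v{\left(F \right)} = -3 - 3 F$ ($v{\left(F \right)} = \left(1 + F\right) \left(-3\right) = -3 - 3 F$)
$- 119 \left(47 + v{\left(-7 \right)}\right) = - 119 \left(47 - -18\right) = - 119 \left(47 + \left(-3 + 21\right)\right) = - 119 \left(47 + 18\right) = \left(-119\right) 65 = -7735$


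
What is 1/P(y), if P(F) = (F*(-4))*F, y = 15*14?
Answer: -1/176400 ≈ -5.6689e-6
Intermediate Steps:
y = 210
P(F) = -4*F² (P(F) = (-4*F)*F = -4*F²)
1/P(y) = 1/(-4*210²) = 1/(-4*44100) = 1/(-176400) = -1/176400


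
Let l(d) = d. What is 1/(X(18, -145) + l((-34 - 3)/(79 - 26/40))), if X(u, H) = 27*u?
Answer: 1567/760822 ≈ 0.0020596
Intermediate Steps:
1/(X(18, -145) + l((-34 - 3)/(79 - 26/40))) = 1/(27*18 + (-34 - 3)/(79 - 26/40)) = 1/(486 - 37/(79 - 26*1/40)) = 1/(486 - 37/(79 - 13/20)) = 1/(486 - 37/1567/20) = 1/(486 - 37*20/1567) = 1/(486 - 740/1567) = 1/(760822/1567) = 1567/760822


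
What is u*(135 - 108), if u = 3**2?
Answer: 243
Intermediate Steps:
u = 9
u*(135 - 108) = 9*(135 - 108) = 9*27 = 243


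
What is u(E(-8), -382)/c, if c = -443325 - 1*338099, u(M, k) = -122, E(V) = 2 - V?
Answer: 61/390712 ≈ 0.00015613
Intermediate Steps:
c = -781424 (c = -443325 - 338099 = -781424)
u(E(-8), -382)/c = -122/(-781424) = -122*(-1/781424) = 61/390712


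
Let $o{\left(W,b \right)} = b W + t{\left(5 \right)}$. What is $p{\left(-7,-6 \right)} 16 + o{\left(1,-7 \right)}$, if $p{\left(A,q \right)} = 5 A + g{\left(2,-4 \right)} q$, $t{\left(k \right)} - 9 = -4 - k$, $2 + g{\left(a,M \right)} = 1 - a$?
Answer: $-279$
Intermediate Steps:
$g{\left(a,M \right)} = -1 - a$ ($g{\left(a,M \right)} = -2 - \left(-1 + a\right) = -1 - a$)
$t{\left(k \right)} = 5 - k$ ($t{\left(k \right)} = 9 - \left(4 + k\right) = 5 - k$)
$p{\left(A,q \right)} = - 3 q + 5 A$ ($p{\left(A,q \right)} = 5 A + \left(-1 - 2\right) q = 5 A - 3 q = - 3 q + 5 A$)
$o{\left(W,b \right)} = W b$ ($o{\left(W,b \right)} = b W + \left(5 - 5\right) = W b + \left(5 - 5\right) = W b + 0 = W b$)
$p{\left(-7,-6 \right)} 16 + o{\left(1,-7 \right)} = \left(\left(-3\right) \left(-6\right) + 5 \left(-7\right)\right) 16 + 1 \left(-7\right) = \left(18 - 35\right) 16 - 7 = \left(-17\right) 16 - 7 = -272 - 7 = -279$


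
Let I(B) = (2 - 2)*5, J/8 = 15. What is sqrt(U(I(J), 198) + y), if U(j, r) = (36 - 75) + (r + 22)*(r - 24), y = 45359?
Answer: 20*sqrt(209) ≈ 289.14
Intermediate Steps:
J = 120 (J = 8*15 = 120)
I(B) = 0 (I(B) = 0*5 = 0)
U(j, r) = -39 + (-24 + r)*(22 + r) (U(j, r) = -39 + (22 + r)*(-24 + r) = -39 + (-24 + r)*(22 + r))
sqrt(U(I(J), 198) + y) = sqrt((-567 + 198**2 - 2*198) + 45359) = sqrt((-567 + 39204 - 396) + 45359) = sqrt(38241 + 45359) = sqrt(83600) = 20*sqrt(209)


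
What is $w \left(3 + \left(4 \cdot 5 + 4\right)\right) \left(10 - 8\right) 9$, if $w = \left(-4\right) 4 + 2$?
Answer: $-6804$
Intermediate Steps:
$w = -14$ ($w = -16 + 2 = -14$)
$w \left(3 + \left(4 \cdot 5 + 4\right)\right) \left(10 - 8\right) 9 = - 14 \left(3 + \left(4 \cdot 5 + 4\right)\right) \left(10 - 8\right) 9 = - 14 \left(3 + \left(20 + 4\right)\right) 2 \cdot 9 = - 14 \left(3 + 24\right) 2 \cdot 9 = - 14 \cdot 27 \cdot 2 \cdot 9 = \left(-14\right) 54 \cdot 9 = \left(-756\right) 9 = -6804$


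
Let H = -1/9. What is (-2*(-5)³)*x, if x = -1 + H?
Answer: -2500/9 ≈ -277.78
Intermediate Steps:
H = -⅑ (H = -1*⅑ = -⅑ ≈ -0.11111)
x = -10/9 (x = -1 - ⅑ = -10/9 ≈ -1.1111)
(-2*(-5)³)*x = -2*(-5)³*(-10/9) = -2*(-125)*(-10/9) = 250*(-10/9) = -2500/9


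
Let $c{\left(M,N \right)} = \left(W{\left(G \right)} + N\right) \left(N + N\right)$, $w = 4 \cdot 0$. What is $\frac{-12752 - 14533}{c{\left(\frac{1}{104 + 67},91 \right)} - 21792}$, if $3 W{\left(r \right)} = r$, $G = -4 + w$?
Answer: $\frac{81855}{16418} \approx 4.9857$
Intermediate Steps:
$w = 0$
$G = -4$ ($G = -4 + 0 = -4$)
$W{\left(r \right)} = \frac{r}{3}$
$c{\left(M,N \right)} = 2 N \left(- \frac{4}{3} + N\right)$ ($c{\left(M,N \right)} = \left(\frac{1}{3} \left(-4\right) + N\right) \left(N + N\right) = \left(- \frac{4}{3} + N\right) 2 N = 2 N \left(- \frac{4}{3} + N\right)$)
$\frac{-12752 - 14533}{c{\left(\frac{1}{104 + 67},91 \right)} - 21792} = \frac{-12752 - 14533}{\frac{2}{3} \cdot 91 \left(-4 + 3 \cdot 91\right) - 21792} = - \frac{27285}{\frac{2}{3} \cdot 91 \left(-4 + 273\right) - 21792} = - \frac{27285}{\frac{2}{3} \cdot 91 \cdot 269 - 21792} = - \frac{27285}{\frac{48958}{3} - 21792} = - \frac{27285}{- \frac{16418}{3}} = \left(-27285\right) \left(- \frac{3}{16418}\right) = \frac{81855}{16418}$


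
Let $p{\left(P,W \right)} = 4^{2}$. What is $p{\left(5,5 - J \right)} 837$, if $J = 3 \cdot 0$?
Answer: $13392$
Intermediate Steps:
$J = 0$
$p{\left(P,W \right)} = 16$
$p{\left(5,5 - J \right)} 837 = 16 \cdot 837 = 13392$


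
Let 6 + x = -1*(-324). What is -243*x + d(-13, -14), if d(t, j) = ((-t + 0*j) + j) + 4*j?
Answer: -77331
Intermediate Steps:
d(t, j) = -t + 5*j (d(t, j) = ((-t + 0) + j) + 4*j = (-t + j) + 4*j = (j - t) + 4*j = -t + 5*j)
x = 318 (x = -6 - 1*(-324) = -6 + 324 = 318)
-243*x + d(-13, -14) = -243*318 + (-1*(-13) + 5*(-14)) = -77274 + (13 - 70) = -77274 - 57 = -77331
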